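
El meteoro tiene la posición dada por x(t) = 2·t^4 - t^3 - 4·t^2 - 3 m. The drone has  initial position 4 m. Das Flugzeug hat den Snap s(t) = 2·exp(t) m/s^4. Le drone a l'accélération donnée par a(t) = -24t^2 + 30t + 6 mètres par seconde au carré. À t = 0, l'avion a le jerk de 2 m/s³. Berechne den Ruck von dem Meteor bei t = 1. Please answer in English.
Starting from position x(t) = 2·t^4 - t^3 - 4·t^2 - 3, we take 3 derivatives. Taking d/dt of x(t), we find v(t) = 8·t^3 - 3·t^2 - 8·t. Differentiating velocity, we get acceleration: a(t) = 24·t^2 - 6·t - 8. Differentiating acceleration, we get jerk: j(t) = 48·t - 6. Using j(t) = 48·t - 6 and substituting t = 1, we find j = 42.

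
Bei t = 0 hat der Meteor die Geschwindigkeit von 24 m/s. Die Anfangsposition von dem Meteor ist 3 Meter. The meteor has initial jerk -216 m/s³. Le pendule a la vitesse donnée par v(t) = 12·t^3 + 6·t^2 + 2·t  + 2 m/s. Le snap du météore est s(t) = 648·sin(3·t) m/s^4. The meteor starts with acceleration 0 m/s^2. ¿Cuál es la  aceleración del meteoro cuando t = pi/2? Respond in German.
Um dies zu lösen, müssen wir 2 Integrale unserer Gleichung für den Snap s(t) = 648·sin(3·t) finden. Die Stammfunktion von dem Snap ist der Ruck. Mit j(0) = -216 erhalten wir j(t) = -216·cos(3·t). Mit ∫j(t)dt und Anwendung von a(0) = 0, finden wir a(t) = -72·sin(3·t). Mit a(t) = -72·sin(3·t) und Einsetzen von t = pi/2, finden wir a = 72.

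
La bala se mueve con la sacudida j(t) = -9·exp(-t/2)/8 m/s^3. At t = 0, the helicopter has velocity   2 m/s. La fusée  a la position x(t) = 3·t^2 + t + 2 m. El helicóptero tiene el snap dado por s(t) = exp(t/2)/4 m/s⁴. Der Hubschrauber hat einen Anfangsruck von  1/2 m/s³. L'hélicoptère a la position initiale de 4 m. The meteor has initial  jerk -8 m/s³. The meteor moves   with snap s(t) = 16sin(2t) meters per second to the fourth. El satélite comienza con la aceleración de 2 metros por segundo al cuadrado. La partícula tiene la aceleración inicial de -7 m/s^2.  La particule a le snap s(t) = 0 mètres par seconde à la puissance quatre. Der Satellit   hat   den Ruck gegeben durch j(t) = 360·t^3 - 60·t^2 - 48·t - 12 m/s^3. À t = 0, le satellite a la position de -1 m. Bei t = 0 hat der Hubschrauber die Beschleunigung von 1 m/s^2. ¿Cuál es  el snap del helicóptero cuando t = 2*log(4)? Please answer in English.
Using s(t) = exp(t/2)/4 and substituting t = 2*log(4), we find s = 1.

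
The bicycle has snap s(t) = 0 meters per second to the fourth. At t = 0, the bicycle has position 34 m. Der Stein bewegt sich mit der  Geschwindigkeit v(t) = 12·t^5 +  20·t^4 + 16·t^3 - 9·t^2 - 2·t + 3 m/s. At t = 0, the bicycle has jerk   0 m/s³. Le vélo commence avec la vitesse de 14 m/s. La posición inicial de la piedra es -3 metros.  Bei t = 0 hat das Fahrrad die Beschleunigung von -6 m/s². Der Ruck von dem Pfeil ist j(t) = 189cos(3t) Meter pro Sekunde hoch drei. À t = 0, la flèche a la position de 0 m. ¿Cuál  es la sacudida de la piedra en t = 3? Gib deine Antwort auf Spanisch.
Partiendo de la velocidad v(t) = 12·t^5 + 20·t^4 + 16·t^3 - 9·t^2 - 2·t + 3, tomamos 2 derivadas. La derivada de la velocidad da la aceleración: a(t) = 60·t^4 + 80·t^3 + 48·t^2 - 18·t - 2. Derivando la aceleración, obtenemos la sacudida: j(t) = 240·t^3 + 240·t^2 + 96·t - 18. Usando j(t) = 240·t^3 + 240·t^2 + 96·t - 18 y sustituyendo t = 3, encontramos j = 8910.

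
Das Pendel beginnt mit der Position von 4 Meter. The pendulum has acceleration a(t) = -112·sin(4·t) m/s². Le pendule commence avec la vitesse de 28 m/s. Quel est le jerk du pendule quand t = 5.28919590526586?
Pour résoudre ceci, nous devons prendre 1 dérivée de notre équation de l'accélération a(t) = -112·sin(4·t). En prenant d/dt de a(t), nous trouvons j(t) = -448·cos(4·t). En utilisant j(t) = -448·cos(4·t) et en substituant t = 5.28919590526586, nous trouvons j = 300.898440472957.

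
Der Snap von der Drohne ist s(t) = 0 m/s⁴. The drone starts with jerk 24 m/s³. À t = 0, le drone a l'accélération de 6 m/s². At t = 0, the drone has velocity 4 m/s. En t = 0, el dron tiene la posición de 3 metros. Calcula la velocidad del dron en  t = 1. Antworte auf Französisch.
Pour résoudre ceci, nous devons prendre 3 primitives de notre équation du snap s(t) = 0. L'intégrale du snap, avec j(0) = 24, donne le jerk: j(t) = 24. En prenant ∫j(t)dt et en appliquant a(0) = 6, nous trouvons a(t) = 24·t + 6. En prenant ∫a(t)dt et en appliquant v(0) = 4, nous trouvons v(t) = 12·t^2 + 6·t + 4. En utilisant v(t) = 12·t^2 + 6·t + 4 et en substituant t = 1, nous trouvons v = 22.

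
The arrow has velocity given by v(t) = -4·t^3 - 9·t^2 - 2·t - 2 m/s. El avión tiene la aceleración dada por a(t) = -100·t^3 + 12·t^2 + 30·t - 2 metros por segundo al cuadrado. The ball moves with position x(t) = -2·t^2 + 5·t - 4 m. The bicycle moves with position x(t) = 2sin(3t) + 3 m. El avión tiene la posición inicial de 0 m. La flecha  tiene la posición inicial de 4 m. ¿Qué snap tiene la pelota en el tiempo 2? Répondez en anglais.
We must differentiate our position equation x(t) = -2·t^2 + 5·t - 4 4 times. Taking d/dt of x(t), we find v(t) = 5 - 4·t. Differentiating velocity, we get acceleration: a(t) = -4. The derivative of acceleration gives jerk: j(t) = 0. Taking d/dt of j(t), we find s(t) = 0. We have snap s(t) = 0. Substituting t = 2: s(2) = 0.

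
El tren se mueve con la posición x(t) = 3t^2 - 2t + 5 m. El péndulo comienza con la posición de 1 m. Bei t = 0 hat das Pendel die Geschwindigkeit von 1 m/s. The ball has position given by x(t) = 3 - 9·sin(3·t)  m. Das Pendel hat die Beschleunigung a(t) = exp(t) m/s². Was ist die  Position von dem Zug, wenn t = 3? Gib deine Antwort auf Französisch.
Nous avons la position x(t) = 3·t^2 - 2·t + 5. En substituant t = 3: x(3) = 26.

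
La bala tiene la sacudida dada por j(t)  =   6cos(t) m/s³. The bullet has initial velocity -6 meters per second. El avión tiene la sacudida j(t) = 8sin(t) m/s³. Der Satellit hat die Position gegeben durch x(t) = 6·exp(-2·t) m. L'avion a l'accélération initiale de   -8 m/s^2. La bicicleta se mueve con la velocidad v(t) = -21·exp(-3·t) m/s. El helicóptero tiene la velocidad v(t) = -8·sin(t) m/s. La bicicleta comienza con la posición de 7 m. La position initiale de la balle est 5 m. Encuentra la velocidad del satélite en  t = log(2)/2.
Debemos derivar nuestra ecuación de la posición x(t) = 6·exp(-2·t) 1 vez. Derivando la posición, obtenemos la velocidad: v(t) = -12·exp(-2·t). Usando v(t) = -12·exp(-2·t) y sustituyendo t = log(2)/2, encontramos v = -6.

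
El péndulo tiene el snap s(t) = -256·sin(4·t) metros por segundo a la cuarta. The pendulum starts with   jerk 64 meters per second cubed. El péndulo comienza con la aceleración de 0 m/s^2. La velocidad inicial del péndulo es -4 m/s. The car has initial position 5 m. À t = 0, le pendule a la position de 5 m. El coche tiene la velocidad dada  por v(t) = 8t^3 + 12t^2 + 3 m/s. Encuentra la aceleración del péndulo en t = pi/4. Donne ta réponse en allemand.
Wir müssen die Stammfunktion unserer Gleichung für den Snap s(t) = -256·sin(4·t) 2-mal finden. Durch Integration von dem Snap und Verwendung der Anfangsbedingung j(0) = 64, erhalten wir j(t) = 64·cos(4·t). Mit ∫j(t)dt und Anwendung von a(0) = 0, finden wir a(t) = 16·sin(4·t). Wir haben die Beschleunigung a(t) = 16·sin(4·t). Durch Einsetzen von t = pi/4: a(pi/4) = 0.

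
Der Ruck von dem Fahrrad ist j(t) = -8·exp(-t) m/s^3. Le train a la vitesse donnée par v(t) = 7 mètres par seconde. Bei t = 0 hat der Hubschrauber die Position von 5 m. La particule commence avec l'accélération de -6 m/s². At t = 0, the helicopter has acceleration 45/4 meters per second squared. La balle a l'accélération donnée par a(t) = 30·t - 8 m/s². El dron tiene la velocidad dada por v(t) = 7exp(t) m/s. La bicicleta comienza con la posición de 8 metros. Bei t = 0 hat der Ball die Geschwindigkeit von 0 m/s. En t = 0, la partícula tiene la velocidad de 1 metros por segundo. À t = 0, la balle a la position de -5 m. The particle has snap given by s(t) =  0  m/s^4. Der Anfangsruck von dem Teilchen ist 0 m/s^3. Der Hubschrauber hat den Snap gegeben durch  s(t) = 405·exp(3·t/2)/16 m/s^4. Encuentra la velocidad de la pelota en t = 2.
Partiendo de la aceleración a(t) = 30·t - 8, tomamos 1 antiderivada. Integrando la aceleración y usando la condición inicial v(0) = 0, obtenemos v(t) = t·(15·t - 8). Tenemos la velocidad v(t) = t·(15·t - 8). Sustituyendo t = 2: v(2) = 44.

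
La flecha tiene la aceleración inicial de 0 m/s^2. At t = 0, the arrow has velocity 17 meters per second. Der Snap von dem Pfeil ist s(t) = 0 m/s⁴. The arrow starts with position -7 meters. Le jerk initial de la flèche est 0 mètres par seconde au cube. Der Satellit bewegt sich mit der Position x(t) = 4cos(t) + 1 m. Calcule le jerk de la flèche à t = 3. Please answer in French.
En partant du snap s(t) = 0, nous prenons 1 intégrale. En prenant ∫s(t)dt et en appliquant j(0) = 0, nous trouvons j(t) = 0. De l'équation du jerk j(t) = 0, nous substituons t = 3 pour obtenir j = 0.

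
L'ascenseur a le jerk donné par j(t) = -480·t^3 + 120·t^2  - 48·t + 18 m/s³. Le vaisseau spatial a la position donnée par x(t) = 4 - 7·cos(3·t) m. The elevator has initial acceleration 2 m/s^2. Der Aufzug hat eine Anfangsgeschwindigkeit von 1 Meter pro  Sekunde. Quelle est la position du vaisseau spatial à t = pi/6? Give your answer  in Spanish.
De la ecuación de la posición x(t) = 4 - 7·cos(3·t), sustituimos t = pi/6 para obtener x = 4.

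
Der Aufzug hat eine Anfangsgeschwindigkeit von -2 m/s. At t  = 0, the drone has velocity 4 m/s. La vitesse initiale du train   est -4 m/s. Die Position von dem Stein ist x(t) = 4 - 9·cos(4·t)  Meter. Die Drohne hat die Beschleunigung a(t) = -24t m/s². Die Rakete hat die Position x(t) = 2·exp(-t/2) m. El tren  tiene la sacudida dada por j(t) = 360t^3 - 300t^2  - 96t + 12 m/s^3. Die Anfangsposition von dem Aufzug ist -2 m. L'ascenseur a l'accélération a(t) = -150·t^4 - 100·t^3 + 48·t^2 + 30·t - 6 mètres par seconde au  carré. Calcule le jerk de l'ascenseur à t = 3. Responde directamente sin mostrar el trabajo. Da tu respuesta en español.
En t = 3, j = -18582.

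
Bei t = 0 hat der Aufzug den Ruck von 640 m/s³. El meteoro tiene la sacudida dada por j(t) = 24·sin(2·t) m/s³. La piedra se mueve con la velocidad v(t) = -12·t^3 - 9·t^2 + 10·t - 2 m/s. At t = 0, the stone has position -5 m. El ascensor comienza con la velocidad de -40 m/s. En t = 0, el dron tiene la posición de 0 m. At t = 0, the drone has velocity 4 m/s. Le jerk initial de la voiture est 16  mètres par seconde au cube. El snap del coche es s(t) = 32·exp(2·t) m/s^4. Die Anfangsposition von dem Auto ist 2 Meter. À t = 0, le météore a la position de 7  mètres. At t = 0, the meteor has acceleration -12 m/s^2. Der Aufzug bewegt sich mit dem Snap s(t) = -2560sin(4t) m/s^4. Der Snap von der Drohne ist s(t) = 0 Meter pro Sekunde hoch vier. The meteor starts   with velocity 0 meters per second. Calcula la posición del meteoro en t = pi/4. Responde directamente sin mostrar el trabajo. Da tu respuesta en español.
En t = pi/4, x = 4.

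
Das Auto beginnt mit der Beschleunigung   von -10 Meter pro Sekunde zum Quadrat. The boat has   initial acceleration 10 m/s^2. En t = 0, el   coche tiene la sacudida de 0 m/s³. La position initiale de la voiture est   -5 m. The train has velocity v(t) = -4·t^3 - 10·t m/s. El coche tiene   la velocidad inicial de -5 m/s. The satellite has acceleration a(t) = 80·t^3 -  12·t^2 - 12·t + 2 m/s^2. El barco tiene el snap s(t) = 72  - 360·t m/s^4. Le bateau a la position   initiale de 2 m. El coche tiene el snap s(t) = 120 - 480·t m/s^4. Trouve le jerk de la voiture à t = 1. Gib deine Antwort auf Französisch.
Pour résoudre ceci, nous devons prendre 1 primitive de notre équation du snap s(t) = 120 - 480·t. L'intégrale du snap, avec j(0) = 0, donne le jerk: j(t) = 120·t·(1 - 2·t). En utilisant j(t) = 120·t·(1 - 2·t) et en substituant t = 1, nous trouvons j = -120.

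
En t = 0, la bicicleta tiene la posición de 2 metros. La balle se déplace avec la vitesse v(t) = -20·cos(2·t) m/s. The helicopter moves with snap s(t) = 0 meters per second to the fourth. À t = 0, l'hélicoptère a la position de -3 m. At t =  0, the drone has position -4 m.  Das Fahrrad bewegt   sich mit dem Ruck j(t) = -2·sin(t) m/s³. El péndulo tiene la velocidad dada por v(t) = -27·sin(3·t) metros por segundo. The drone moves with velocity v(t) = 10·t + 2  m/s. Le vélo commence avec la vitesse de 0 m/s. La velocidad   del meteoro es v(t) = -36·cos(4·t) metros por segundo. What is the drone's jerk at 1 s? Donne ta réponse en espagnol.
Debemos derivar nuestra ecuación de la velocidad v(t) = 10·t + 2 2 veces. Tomando d/dt de v(t), encontramos a(t) = 10. Derivando la aceleración, obtenemos la sacudida: j(t) = 0. Tenemos la sacudida j(t) = 0. Sustituyendo t = 1: j(1) = 0.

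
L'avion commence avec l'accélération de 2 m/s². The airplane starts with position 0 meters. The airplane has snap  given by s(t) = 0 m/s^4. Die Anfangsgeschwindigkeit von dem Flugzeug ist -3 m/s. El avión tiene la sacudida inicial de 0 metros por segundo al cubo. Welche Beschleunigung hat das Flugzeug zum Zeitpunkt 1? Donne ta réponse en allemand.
Ausgehend von dem Snap s(t) = 0, nehmen wir 2 Stammfunktionen. Die Stammfunktion von dem Snap, mit j(0) = 0, ergibt den Ruck: j(t) = 0. Die Stammfunktion von dem Ruck, mit a(0) = 2, ergibt die Beschleunigung: a(t) = 2. Aus der Gleichung für die Beschleunigung a(t) = 2, setzen wir t = 1 ein und erhalten a = 2.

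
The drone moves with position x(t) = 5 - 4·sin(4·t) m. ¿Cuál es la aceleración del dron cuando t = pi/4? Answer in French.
En partant de la position x(t) = 5 - 4·sin(4·t), nous prenons 2 dérivées. En dérivant la position, nous obtenons la vitesse: v(t) = -16·cos(4·t). En prenant d/dt de v(t), nous trouvons a(t) = 64·sin(4·t). En utilisant a(t) = 64·sin(4·t) et en substituant t = pi/4, nous trouvons a = 0.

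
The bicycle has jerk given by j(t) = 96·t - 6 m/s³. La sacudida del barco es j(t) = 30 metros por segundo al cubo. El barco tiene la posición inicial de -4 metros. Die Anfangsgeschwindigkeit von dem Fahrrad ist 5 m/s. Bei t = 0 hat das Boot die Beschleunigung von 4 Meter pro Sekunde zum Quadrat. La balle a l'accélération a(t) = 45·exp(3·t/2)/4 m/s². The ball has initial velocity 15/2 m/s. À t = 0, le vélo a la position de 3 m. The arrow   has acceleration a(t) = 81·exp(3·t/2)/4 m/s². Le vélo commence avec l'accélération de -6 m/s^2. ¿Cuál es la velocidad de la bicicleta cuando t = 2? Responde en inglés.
We need to integrate our jerk equation j(t) = 96·t - 6 2 times. Finding the integral of j(t) and using a(0) = -6: a(t) = 48·t^2 - 6·t - 6. Taking ∫a(t)dt and applying v(0) = 5, we find v(t) = 16·t^3 - 3·t^2 - 6·t + 5. We have velocity v(t) = 16·t^3 - 3·t^2 - 6·t + 5. Substituting t = 2: v(2) = 109.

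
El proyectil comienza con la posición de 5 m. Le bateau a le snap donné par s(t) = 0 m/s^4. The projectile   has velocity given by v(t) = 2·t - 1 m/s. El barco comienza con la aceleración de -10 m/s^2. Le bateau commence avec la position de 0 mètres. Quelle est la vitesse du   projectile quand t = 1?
Nous avons la vitesse v(t) = 2·t - 1. En substituant t = 1: v(1) = 1.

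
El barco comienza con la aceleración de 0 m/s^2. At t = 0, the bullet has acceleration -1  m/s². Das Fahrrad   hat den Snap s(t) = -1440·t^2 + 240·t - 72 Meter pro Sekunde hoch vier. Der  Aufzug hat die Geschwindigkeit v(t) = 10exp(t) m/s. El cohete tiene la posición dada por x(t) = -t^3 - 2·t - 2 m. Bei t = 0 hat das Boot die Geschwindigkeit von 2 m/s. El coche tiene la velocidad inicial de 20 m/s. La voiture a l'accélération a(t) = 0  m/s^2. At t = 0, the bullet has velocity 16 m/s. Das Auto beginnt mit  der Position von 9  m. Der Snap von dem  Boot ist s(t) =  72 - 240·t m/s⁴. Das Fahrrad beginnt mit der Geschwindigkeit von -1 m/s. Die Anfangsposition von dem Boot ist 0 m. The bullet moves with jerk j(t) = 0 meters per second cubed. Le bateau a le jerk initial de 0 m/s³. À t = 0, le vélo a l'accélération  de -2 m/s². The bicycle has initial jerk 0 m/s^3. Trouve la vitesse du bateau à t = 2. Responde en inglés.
We must find the integral of our snap equation s(t) = 72 - 240·t 3 times. Taking ∫s(t)dt and applying j(0) = 0, we find j(t) = 24·t·(3 - 5·t). Finding the integral of j(t) and using a(0) = 0: a(t) = t^2·(36 - 40·t). Integrating acceleration and using the initial condition v(0) = 2, we get v(t) = -10·t^4 + 12·t^3 + 2. From the given velocity equation v(t) = -10·t^4 + 12·t^3 + 2, we substitute t = 2 to get v = -62.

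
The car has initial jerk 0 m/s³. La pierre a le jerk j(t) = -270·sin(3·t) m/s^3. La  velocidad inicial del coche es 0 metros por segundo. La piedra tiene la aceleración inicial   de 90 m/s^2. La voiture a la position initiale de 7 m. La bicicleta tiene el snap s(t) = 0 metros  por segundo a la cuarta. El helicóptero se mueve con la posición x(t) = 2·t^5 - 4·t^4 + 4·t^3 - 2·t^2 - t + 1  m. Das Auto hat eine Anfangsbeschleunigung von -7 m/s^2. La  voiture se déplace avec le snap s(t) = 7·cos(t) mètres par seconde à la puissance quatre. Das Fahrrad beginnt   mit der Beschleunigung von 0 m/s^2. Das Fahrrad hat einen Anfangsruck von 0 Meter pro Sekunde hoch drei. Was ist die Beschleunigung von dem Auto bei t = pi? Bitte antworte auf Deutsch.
Ausgehend von dem Snap s(t) = 7·cos(t), nehmen wir 2 Integrale. Die Stammfunktion von dem Snap, mit j(0) = 0, ergibt den Ruck: j(t) = 7·sin(t). Durch Integration von dem Ruck und Verwendung der Anfangsbedingung a(0) = -7, erhalten wir a(t) = -7·cos(t). Aus der Gleichung für die Beschleunigung a(t) = -7·cos(t), setzen wir t = pi ein und erhalten a = 7.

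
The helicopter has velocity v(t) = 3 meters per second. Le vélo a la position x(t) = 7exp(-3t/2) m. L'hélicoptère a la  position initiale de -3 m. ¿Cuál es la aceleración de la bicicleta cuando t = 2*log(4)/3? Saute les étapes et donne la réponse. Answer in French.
À t = 2*log(4)/3, a = 63/16.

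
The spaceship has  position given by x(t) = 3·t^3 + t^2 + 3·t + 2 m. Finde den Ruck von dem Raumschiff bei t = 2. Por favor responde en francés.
En partant de la position x(t) = 3·t^3 + t^2 + 3·t + 2, nous prenons 3 dérivées. En prenant d/dt de x(t), nous trouvons v(t) = 9·t^2 + 2·t + 3. La dérivée de la vitesse donne l'accélération: a(t) = 18·t + 2. En dérivant l'accélération, nous obtenons le jerk: j(t) = 18. De l'équation du jerk j(t) = 18, nous substituons t = 2 pour obtenir j = 18.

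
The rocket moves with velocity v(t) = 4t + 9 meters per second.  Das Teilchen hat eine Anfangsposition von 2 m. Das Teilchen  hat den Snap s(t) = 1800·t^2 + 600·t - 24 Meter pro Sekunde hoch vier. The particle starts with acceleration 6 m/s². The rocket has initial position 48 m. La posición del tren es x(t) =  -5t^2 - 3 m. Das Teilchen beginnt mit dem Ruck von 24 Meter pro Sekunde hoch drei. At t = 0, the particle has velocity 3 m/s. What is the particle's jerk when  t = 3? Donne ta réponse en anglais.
To find the answer, we compute 1 antiderivative of s(t) = 1800·t^2 + 600·t - 24. Taking ∫s(t)dt and applying j(0) = 24, we find j(t) = 600·t^3 + 300·t^2 - 24·t + 24. From the given jerk equation j(t) = 600·t^3 + 300·t^2 - 24·t + 24, we substitute t = 3 to get j = 18852.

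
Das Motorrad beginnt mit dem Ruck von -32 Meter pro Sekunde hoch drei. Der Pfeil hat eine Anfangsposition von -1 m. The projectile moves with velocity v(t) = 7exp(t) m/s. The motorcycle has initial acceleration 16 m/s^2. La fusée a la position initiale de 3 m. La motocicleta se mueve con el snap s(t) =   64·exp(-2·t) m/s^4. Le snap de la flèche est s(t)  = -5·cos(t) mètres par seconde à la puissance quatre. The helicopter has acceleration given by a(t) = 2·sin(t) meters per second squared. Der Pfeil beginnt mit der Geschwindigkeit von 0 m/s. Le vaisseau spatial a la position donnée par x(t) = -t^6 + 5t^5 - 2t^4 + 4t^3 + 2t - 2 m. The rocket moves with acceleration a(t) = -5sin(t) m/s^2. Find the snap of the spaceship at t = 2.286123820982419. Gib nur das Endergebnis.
At t = 2.286123820982419, s = -557.816072361320.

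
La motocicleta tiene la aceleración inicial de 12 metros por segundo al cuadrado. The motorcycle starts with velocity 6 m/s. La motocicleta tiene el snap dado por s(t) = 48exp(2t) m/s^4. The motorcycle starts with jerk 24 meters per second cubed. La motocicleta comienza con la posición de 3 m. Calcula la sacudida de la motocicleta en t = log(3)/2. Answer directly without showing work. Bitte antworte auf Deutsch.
j(log(3)/2) = 72.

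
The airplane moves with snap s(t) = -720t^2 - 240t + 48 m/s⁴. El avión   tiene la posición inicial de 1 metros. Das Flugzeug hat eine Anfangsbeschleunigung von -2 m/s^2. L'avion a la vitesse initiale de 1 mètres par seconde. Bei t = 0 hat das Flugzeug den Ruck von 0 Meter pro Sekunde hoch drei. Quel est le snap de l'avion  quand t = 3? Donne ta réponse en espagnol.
De la ecuación del snap s(t) = -720·t^2 - 240·t + 48, sustituimos t = 3 para obtener s = -7152.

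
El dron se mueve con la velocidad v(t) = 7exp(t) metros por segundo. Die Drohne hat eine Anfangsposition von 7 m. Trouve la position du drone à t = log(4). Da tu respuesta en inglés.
To solve this, we need to take 1 antiderivative of our velocity equation v(t) = 7·exp(t). Taking ∫v(t)dt and applying x(0) = 7, we find x(t) = 7·exp(t). Using x(t) = 7·exp(t) and substituting t = log(4), we find x = 28.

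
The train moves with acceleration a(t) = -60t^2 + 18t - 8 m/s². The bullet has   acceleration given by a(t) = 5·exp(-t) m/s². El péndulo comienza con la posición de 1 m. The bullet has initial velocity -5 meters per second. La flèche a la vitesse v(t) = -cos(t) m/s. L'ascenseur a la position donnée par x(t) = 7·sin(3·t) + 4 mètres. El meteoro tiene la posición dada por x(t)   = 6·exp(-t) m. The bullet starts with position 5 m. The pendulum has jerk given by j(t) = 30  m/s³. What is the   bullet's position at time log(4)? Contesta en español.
Debemos encontrar la antiderivada de nuestra ecuación de la aceleración a(t) = 5·exp(-t) 2 veces. La integral de la aceleración es la velocidad. Usando v(0) = -5, obtenemos v(t) = -5·exp(-t). La integral de la velocidad, con x(0) = 5, da la posición: x(t) = 5·exp(-t). Tenemos la posición x(t) = 5·exp(-t). Sustituyendo t = log(4): x(log(4)) = 5/4.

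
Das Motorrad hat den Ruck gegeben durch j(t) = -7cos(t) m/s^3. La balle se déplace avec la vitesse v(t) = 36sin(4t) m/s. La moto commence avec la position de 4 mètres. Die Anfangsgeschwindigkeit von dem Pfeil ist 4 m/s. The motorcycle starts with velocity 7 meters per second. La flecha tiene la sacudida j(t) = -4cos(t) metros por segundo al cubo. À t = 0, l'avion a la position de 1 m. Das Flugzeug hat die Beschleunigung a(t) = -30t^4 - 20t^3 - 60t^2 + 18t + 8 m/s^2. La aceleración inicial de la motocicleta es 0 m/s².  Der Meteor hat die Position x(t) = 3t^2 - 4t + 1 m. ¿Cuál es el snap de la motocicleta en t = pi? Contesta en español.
Partiendo de la sacudida j(t) = -7·cos(t), tomamos 1 derivada. La derivada de la sacudida da el snap: s(t) = 7·sin(t). De la ecuación del snap s(t) = 7·sin(t), sustituimos t = pi para obtener s = 0.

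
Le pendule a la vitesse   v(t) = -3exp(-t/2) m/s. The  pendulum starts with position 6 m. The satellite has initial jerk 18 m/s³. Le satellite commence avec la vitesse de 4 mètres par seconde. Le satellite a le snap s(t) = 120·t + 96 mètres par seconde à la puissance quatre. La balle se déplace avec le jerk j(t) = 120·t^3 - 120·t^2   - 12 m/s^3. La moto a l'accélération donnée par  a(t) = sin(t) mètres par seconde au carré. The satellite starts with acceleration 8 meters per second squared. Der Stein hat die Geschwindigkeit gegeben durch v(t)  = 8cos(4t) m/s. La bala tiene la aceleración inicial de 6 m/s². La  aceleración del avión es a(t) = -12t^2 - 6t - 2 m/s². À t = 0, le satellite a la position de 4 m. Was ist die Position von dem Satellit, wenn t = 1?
Ausgehend von dem Snap s(t) = 120·t + 96, nehmen wir 4 Integrale. Das Integral von dem Snap, mit j(0) = 18, ergibt den Ruck: j(t) = 60·t^2 + 96·t + 18. Durch Integration von dem Ruck und Verwendung der Anfangsbedingung a(0) = 8, erhalten wir a(t) = 20·t^3 + 48·t^2 + 18·t + 8. Durch Integration von der Beschleunigung und Verwendung der Anfangsbedingung v(0) = 4, erhalten wir v(t) = 5·t^4 + 16·t^3 + 9·t^2 + 8·t + 4. Das Integral von der Geschwindigkeit ist die Position. Mit x(0) = 4 erhalten wir x(t) = t^5 + 4·t^4 + 3·t^3 + 4·t^2 + 4·t + 4. Aus der Gleichung für die Position x(t) = t^5 + 4·t^4 + 3·t^3 + 4·t^2 + 4·t + 4, setzen wir t = 1 ein und erhalten x = 20.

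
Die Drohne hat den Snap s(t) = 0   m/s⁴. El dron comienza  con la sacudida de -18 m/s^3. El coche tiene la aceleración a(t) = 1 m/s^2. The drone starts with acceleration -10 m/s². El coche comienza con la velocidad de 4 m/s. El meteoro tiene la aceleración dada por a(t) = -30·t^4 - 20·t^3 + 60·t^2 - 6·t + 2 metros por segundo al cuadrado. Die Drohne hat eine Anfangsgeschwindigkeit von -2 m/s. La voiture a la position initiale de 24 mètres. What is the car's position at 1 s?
We must find the antiderivative of our acceleration equation a(t) = 1 2 times. Finding the antiderivative of a(t) and using v(0) = 4: v(t) = t + 4. Taking ∫v(t)dt and applying x(0) = 24, we find x(t) = t^2/2 + 4·t + 24. We have position x(t) = t^2/2 + 4·t + 24. Substituting t = 1: x(1) = 57/2.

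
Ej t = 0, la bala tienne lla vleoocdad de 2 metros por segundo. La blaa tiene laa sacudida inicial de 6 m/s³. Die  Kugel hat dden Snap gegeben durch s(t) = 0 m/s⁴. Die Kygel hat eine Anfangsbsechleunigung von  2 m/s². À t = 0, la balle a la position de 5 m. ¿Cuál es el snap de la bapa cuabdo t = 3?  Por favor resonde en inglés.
Using s(t) = 0 and substituting t = 3, we find s = 0.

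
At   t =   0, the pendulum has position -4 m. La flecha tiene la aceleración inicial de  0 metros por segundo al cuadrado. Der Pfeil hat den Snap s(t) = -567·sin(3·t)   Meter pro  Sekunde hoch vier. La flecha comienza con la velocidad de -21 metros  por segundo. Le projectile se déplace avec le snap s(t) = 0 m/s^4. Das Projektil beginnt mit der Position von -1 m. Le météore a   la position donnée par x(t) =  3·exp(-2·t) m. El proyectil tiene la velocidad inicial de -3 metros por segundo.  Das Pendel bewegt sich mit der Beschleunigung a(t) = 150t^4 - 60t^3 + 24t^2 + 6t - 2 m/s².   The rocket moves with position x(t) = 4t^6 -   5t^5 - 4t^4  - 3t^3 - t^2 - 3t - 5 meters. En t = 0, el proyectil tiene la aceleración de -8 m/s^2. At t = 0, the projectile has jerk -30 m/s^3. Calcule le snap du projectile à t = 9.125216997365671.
De l'équation du snap s(t) = 0, nous substituons t = 9.125216997365671 pour obtenir s = 0.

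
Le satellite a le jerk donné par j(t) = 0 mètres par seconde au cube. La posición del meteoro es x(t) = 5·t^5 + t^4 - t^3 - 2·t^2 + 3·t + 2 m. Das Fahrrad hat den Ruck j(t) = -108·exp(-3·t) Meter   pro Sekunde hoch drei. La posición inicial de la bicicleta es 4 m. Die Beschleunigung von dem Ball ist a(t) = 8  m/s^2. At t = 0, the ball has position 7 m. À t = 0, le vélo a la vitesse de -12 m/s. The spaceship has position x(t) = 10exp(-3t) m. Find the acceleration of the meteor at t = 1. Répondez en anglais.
Starting from position x(t) = 5·t^5 + t^4 - t^3 - 2·t^2 + 3·t + 2, we take 2 derivatives. Taking d/dt of x(t), we find v(t) = 25·t^4 + 4·t^3 - 3·t^2 - 4·t + 3. Differentiating velocity, we get acceleration: a(t) = 100·t^3 + 12·t^2 - 6·t - 4. We have acceleration a(t) = 100·t^3 + 12·t^2 - 6·t - 4. Substituting t = 1: a(1) = 102.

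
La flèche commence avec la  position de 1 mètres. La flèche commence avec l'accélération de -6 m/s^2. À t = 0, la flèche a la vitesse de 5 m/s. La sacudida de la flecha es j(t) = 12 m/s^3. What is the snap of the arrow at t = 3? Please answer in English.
To solve this, we need to take 1 derivative of our jerk equation j(t) = 12. The derivative of jerk gives snap: s(t) = 0. From the given snap equation s(t) = 0, we substitute t = 3 to get s = 0.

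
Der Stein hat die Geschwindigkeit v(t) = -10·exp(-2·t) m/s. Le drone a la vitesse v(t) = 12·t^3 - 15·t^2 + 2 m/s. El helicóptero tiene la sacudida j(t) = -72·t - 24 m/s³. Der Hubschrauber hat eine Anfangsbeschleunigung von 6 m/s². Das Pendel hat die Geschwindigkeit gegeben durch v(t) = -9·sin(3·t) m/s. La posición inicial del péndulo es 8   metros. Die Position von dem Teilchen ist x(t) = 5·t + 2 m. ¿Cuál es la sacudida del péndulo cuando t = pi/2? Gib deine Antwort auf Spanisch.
Para resolver esto, necesitamos tomar 2 derivadas de nuestra ecuación de la velocidad v(t) = -9·sin(3·t). La derivada de la velocidad da la aceleración: a(t) = -27·cos(3·t). La derivada de la aceleración da la sacudida: j(t) = 81·sin(3·t). De la ecuación de la sacudida j(t) = 81·sin(3·t), sustituimos t = pi/2 para obtener j = -81.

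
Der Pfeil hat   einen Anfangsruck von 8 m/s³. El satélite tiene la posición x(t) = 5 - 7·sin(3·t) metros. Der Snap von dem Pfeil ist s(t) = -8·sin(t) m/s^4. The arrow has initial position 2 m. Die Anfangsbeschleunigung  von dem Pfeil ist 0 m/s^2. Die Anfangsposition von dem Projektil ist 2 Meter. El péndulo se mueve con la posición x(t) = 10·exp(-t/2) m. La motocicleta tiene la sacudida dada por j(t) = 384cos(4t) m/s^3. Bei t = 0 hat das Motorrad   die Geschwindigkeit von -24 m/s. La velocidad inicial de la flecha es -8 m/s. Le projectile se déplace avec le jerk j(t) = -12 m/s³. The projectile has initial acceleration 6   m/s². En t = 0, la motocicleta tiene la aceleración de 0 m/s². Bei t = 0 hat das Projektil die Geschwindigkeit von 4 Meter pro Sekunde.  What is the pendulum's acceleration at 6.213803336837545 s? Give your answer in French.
Pour résoudre ceci, nous devons prendre 2 dérivées de notre équation de la position x(t) = 10·exp(-t/2). En dérivant la position, nous obtenons la vitesse: v(t) = -5·exp(-t/2). En dérivant la vitesse, nous obtenons l'accélération: a(t) = 5·exp(-t/2)/2. De l'équation de l'accélération a(t) = 5·exp(-t/2)/2, nous substituons t = 6.213803336837545 pour obtenir a = 0.111848395467488.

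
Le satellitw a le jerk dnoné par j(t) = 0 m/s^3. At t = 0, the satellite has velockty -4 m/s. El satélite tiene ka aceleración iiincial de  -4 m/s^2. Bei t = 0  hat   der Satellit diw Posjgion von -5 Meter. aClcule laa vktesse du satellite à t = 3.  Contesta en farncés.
Nous devons intégrer notre équation du jerk j(t) = 0 2 fois. En intégrant le jerk et en utilisant la condition initiale a(0) = -4, nous obtenons a(t) = -4. En prenant ∫a(t)dt et en appliquant v(0) = -4, nous trouvons v(t) = -4·t - 4. De l'équation de la vitesse v(t) = -4·t - 4, nous substituons t = 3 pour obtenir v = -16.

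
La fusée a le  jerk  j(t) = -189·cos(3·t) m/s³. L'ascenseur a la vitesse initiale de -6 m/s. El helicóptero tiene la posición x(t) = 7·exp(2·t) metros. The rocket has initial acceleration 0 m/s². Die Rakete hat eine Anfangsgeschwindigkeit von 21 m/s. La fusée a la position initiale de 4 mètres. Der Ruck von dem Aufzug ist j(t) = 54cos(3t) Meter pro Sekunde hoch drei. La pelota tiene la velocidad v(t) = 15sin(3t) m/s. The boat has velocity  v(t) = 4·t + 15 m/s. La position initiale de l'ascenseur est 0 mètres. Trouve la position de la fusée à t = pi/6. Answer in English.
To find the answer, we compute 3 integrals of j(t) = -189·cos(3·t). Integrating jerk and using the initial condition a(0) = 0, we get a(t) = -63·sin(3·t). Finding the integral of a(t) and using v(0) = 21: v(t) = 21·cos(3·t). Integrating velocity and using the initial condition x(0) = 4, we get x(t) = 7·sin(3·t) + 4. Using x(t) = 7·sin(3·t) + 4 and substituting t = pi/6, we find x = 11.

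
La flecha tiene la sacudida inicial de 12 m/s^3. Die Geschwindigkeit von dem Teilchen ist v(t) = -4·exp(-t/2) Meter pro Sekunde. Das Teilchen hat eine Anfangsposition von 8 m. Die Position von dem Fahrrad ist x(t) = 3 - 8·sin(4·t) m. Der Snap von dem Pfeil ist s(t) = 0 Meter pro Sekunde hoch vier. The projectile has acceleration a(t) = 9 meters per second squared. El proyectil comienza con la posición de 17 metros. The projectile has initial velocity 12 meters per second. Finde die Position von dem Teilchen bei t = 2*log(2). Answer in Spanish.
Debemos encontrar la antiderivada de nuestra ecuación de la velocidad v(t) = -4·exp(-t/2) 1 vez. Integrando la velocidad y usando la condición inicial x(0) = 8, obtenemos x(t) = 8·exp(-t/2). De la ecuación de la posición x(t) = 8·exp(-t/2), sustituimos t = 2*log(2) para obtener x = 4.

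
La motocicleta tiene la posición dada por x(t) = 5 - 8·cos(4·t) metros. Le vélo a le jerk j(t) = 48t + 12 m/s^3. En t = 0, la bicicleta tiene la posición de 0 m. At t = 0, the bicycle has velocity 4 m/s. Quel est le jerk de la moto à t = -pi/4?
Nous devons dériver notre équation de la position x(t) = 5 - 8·cos(4·t) 3 fois. En dérivant la position, nous obtenons la vitesse: v(t) = 32·sin(4·t). En prenant d/dt de v(t), nous trouvons a(t) = 128·cos(4·t). La dérivée de l'accélération donne le jerk: j(t) = -512·sin(4·t). De l'équation du jerk j(t) = -512·sin(4·t), nous substituons t = -pi/4 pour obtenir j = 0.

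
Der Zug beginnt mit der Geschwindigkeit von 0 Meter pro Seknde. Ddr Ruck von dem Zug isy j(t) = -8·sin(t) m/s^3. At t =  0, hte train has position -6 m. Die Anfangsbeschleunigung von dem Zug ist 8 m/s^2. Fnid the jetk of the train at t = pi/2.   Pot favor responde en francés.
Nous avons le jerk j(t) = -8·sin(t). En substituant t = pi/2: j(pi/2) = -8.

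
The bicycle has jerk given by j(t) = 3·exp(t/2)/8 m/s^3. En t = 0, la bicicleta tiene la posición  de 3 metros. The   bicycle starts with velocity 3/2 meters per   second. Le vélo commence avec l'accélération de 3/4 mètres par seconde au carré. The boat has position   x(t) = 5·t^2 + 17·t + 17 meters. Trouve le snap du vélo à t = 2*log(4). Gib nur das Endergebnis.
À t = 2*log(4), s = 3/4.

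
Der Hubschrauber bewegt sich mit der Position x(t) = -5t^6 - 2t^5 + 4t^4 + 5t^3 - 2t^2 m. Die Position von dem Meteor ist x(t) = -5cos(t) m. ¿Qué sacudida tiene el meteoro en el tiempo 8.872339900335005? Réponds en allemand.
Ausgehend von der Position x(t) = -5·cos(t), nehmen wir 3 Ableitungen. Mit d/dt von x(t) finden wir v(t) = 5·sin(t). Durch Ableiten von der Geschwindigkeit erhalten wir die Beschleunigung: a(t) = 5·cos(t). Durch Ableiten von der Beschleunigung erhalten wir den Ruck: j(t) = -5·sin(t). Aus der Gleichung für den Ruck j(t) = -5·sin(t), setzen wir t = 8.872339900335005 ein und erhalten j = -2.62382089858077.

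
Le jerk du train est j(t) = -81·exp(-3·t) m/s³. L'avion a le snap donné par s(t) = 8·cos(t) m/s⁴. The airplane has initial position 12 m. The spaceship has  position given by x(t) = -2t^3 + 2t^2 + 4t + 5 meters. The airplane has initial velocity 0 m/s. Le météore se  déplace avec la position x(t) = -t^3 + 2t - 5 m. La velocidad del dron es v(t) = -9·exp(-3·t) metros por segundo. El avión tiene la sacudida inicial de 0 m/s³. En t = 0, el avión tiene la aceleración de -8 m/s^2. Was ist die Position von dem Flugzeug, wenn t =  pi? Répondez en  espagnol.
Necesitamos integrar nuestra ecuación del snap s(t) = 8·cos(t) 4 veces. La integral del snap, con j(0) = 0, da la sacudida: j(t) = 8·sin(t). Tomando ∫j(t)dt y aplicando a(0) = -8, encontramos a(t) = -8·cos(t). Integrando la aceleración y usando la condición inicial v(0) = 0, obtenemos v(t) = -8·sin(t). Tomando ∫v(t)dt y aplicando x(0) = 12, encontramos x(t) = 8·cos(t) + 4. Usando x(t) = 8·cos(t) + 4 y sustituyendo t = pi, encontramos x = -4.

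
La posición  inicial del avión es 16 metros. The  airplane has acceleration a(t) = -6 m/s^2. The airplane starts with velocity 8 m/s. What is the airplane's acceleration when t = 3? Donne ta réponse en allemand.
Mit a(t) = -6 und Einsetzen von t = 3, finden wir a = -6.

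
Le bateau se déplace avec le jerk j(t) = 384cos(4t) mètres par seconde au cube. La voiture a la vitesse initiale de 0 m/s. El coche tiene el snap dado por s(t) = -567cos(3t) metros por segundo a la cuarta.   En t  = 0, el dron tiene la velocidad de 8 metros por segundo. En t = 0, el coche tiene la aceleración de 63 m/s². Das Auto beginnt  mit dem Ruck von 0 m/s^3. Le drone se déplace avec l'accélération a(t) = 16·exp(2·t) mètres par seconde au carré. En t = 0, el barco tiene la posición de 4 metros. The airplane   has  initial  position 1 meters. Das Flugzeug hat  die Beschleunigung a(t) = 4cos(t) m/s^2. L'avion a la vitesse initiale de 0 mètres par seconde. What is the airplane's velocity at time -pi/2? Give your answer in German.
Wir müssen das Integral unserer Gleichung für die Beschleunigung a(t) = 4·cos(t) 1-mal finden. Die Stammfunktion von der Beschleunigung, mit v(0) = 0, ergibt die Geschwindigkeit: v(t) = 4·sin(t). Mit v(t) = 4·sin(t) und Einsetzen von t = -pi/2, finden wir v = -4.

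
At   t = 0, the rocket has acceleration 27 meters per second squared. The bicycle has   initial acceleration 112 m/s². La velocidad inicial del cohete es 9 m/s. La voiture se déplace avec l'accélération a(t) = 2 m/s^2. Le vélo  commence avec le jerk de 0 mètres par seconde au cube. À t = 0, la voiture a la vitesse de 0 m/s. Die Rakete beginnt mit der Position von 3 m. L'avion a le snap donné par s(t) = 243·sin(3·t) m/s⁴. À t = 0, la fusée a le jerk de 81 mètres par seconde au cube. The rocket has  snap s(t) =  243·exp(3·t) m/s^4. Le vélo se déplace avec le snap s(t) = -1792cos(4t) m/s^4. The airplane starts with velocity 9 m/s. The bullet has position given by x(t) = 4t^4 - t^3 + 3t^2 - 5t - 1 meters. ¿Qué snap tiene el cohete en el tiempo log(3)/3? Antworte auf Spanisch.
Tenemos el snap s(t) = 243·exp(3·t). Sustituyendo t = log(3)/3: s(log(3)/3) = 729.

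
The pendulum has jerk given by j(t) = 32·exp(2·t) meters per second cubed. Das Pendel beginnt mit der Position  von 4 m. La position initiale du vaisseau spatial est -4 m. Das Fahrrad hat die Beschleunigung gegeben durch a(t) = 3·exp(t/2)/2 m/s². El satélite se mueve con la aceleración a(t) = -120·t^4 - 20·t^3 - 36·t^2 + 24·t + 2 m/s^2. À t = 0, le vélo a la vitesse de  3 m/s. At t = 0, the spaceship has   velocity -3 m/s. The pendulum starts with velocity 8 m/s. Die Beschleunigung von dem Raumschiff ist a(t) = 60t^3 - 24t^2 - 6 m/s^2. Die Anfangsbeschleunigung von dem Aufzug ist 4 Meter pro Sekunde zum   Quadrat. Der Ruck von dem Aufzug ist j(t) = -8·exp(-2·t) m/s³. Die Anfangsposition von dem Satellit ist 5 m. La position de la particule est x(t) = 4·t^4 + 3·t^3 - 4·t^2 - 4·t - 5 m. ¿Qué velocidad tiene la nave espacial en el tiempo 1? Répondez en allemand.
Wir müssen unsere Gleichung für die Beschleunigung a(t) = 60·t^3 - 24·t^2 - 6 1-mal integrieren. Mit ∫a(t)dt und Anwendung von v(0) = -3, finden wir v(t) = 15·t^4 - 8·t^3 - 6·t - 3. Wir haben die Geschwindigkeit v(t) = 15·t^4 - 8·t^3 - 6·t - 3. Durch Einsetzen von t = 1: v(1) = -2.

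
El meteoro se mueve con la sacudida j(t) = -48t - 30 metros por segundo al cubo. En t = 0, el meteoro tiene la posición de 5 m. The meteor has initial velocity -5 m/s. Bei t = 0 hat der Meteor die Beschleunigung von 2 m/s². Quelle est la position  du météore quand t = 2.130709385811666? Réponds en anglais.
We need to integrate our jerk equation j(t) = -48·t - 30 3 times. Integrating jerk and using the initial condition a(0) = 2, we get a(t) = -24·t^2 - 30·t + 2. The antiderivative of acceleration, with v(0) = -5, gives velocity: v(t) = -8·t^3 - 15·t^2 + 2·t - 5. Taking ∫v(t)dt and applying x(0) = 5, we find x(t) = -2·t^4 - 5·t^3 + t^2 - 5·t + 5. We have position x(t) = -2·t^4 - 5·t^3 + t^2 - 5·t + 5. Substituting t = 2.130709385811666: x(2.130709385811666) = -90.7016940815825.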